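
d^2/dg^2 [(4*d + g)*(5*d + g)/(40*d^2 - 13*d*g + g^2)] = 4*d*(4430*d^3 - 930*d^2*g - 30*d*g^2 + 11*g^3)/(64000*d^6 - 62400*d^5*g + 25080*d^4*g^2 - 5317*d^3*g^3 + 627*d^2*g^4 - 39*d*g^5 + g^6)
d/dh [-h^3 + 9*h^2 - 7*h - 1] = -3*h^2 + 18*h - 7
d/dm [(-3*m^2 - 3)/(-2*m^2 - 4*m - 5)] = 6*(2*m^2 + 3*m - 2)/(4*m^4 + 16*m^3 + 36*m^2 + 40*m + 25)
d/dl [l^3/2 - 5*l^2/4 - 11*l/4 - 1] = 3*l^2/2 - 5*l/2 - 11/4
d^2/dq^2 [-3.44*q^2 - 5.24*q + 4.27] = -6.88000000000000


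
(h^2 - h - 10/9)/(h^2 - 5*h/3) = (h + 2/3)/h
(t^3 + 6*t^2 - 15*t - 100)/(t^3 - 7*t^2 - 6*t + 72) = (t^2 + 10*t + 25)/(t^2 - 3*t - 18)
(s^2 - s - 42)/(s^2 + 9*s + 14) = (s^2 - s - 42)/(s^2 + 9*s + 14)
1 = 1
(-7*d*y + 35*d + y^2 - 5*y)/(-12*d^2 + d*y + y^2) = (-7*d*y + 35*d + y^2 - 5*y)/(-12*d^2 + d*y + y^2)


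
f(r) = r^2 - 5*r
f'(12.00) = 19.00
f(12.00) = 84.00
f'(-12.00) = -29.00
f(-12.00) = 204.00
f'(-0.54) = -6.08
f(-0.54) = 2.99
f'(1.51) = -1.98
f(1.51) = -5.27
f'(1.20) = -2.60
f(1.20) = -4.56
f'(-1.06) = -7.12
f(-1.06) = 6.42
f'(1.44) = -2.12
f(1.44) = -5.13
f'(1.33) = -2.34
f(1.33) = -4.88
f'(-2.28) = -9.56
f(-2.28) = 16.60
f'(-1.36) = -7.72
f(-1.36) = 8.65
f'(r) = 2*r - 5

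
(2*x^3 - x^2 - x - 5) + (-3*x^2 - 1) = 2*x^3 - 4*x^2 - x - 6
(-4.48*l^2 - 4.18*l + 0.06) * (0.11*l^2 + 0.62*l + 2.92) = -0.4928*l^4 - 3.2374*l^3 - 15.6666*l^2 - 12.1684*l + 0.1752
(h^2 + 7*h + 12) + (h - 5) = h^2 + 8*h + 7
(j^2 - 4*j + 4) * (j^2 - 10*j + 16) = j^4 - 14*j^3 + 60*j^2 - 104*j + 64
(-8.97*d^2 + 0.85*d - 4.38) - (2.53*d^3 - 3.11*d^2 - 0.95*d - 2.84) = -2.53*d^3 - 5.86*d^2 + 1.8*d - 1.54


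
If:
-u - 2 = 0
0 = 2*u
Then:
No Solution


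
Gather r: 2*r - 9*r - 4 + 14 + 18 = 28 - 7*r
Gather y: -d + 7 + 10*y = -d + 10*y + 7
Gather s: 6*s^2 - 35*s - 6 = 6*s^2 - 35*s - 6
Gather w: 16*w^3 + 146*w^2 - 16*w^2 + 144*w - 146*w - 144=16*w^3 + 130*w^2 - 2*w - 144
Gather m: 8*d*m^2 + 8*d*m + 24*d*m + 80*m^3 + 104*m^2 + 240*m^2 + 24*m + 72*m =80*m^3 + m^2*(8*d + 344) + m*(32*d + 96)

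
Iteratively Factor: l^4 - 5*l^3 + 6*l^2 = (l)*(l^3 - 5*l^2 + 6*l) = l*(l - 3)*(l^2 - 2*l) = l^2*(l - 3)*(l - 2)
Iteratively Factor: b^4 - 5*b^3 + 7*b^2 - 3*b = (b - 3)*(b^3 - 2*b^2 + b) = b*(b - 3)*(b^2 - 2*b + 1) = b*(b - 3)*(b - 1)*(b - 1)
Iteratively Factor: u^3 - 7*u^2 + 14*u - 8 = (u - 4)*(u^2 - 3*u + 2) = (u - 4)*(u - 2)*(u - 1)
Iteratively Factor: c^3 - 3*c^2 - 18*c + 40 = (c - 2)*(c^2 - c - 20) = (c - 5)*(c - 2)*(c + 4)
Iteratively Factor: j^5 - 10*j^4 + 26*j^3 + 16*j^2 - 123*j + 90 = (j - 3)*(j^4 - 7*j^3 + 5*j^2 + 31*j - 30) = (j - 3)*(j - 1)*(j^3 - 6*j^2 - j + 30) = (j - 3)*(j - 1)*(j + 2)*(j^2 - 8*j + 15) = (j - 5)*(j - 3)*(j - 1)*(j + 2)*(j - 3)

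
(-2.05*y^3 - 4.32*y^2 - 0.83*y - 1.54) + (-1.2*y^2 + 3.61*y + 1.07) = -2.05*y^3 - 5.52*y^2 + 2.78*y - 0.47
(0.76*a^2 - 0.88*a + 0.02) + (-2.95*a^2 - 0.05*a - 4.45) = -2.19*a^2 - 0.93*a - 4.43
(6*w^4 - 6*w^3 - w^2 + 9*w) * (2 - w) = -6*w^5 + 18*w^4 - 11*w^3 - 11*w^2 + 18*w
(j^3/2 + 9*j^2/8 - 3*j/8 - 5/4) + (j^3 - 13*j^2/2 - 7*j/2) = 3*j^3/2 - 43*j^2/8 - 31*j/8 - 5/4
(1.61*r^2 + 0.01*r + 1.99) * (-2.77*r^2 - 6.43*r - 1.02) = -4.4597*r^4 - 10.38*r^3 - 7.2188*r^2 - 12.8059*r - 2.0298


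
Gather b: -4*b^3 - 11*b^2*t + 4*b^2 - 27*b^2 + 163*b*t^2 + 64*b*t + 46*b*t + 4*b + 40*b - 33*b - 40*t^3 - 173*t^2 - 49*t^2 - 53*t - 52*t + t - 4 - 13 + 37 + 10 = -4*b^3 + b^2*(-11*t - 23) + b*(163*t^2 + 110*t + 11) - 40*t^3 - 222*t^2 - 104*t + 30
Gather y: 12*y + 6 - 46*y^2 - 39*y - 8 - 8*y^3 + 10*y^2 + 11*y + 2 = -8*y^3 - 36*y^2 - 16*y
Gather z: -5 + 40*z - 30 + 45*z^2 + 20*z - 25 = 45*z^2 + 60*z - 60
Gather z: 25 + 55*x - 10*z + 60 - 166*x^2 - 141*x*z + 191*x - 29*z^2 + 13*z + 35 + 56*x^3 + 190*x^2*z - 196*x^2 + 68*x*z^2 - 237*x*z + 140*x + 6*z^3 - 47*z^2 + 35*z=56*x^3 - 362*x^2 + 386*x + 6*z^3 + z^2*(68*x - 76) + z*(190*x^2 - 378*x + 38) + 120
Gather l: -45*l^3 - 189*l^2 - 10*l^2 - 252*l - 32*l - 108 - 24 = -45*l^3 - 199*l^2 - 284*l - 132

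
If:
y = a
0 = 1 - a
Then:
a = 1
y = 1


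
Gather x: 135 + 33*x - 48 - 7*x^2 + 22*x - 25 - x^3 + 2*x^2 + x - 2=-x^3 - 5*x^2 + 56*x + 60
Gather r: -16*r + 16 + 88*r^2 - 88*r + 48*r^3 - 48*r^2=48*r^3 + 40*r^2 - 104*r + 16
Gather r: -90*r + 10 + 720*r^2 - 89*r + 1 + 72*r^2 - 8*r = 792*r^2 - 187*r + 11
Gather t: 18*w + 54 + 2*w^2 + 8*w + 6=2*w^2 + 26*w + 60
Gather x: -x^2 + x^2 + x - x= 0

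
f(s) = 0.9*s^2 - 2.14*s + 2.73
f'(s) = 1.8*s - 2.14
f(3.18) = 5.03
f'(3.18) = 3.58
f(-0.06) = 2.86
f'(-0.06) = -2.25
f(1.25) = 1.46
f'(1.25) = 0.11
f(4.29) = 10.11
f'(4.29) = 5.58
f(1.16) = 1.46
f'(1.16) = -0.05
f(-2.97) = 17.02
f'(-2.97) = -7.49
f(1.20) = 1.46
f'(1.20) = 0.02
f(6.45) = 26.37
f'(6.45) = 9.47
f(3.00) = 4.41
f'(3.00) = 3.26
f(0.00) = 2.73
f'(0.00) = -2.14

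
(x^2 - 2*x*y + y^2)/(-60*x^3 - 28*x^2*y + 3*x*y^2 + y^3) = (-x^2 + 2*x*y - y^2)/(60*x^3 + 28*x^2*y - 3*x*y^2 - y^3)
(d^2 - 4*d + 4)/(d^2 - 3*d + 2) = (d - 2)/(d - 1)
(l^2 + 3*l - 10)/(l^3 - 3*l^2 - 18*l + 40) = (l + 5)/(l^2 - l - 20)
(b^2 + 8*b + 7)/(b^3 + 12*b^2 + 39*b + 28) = 1/(b + 4)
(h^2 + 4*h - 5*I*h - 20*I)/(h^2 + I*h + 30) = (h + 4)/(h + 6*I)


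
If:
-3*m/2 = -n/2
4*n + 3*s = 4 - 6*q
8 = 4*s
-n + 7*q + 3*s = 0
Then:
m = 11/51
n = 11/17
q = -13/17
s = 2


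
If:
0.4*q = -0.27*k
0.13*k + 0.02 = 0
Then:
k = -0.15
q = 0.10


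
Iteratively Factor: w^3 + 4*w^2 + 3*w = (w)*(w^2 + 4*w + 3) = w*(w + 3)*(w + 1)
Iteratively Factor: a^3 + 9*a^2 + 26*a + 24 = (a + 3)*(a^2 + 6*a + 8) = (a + 3)*(a + 4)*(a + 2)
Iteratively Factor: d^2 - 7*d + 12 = (d - 3)*(d - 4)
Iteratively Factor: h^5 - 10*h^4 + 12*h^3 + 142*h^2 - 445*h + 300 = (h - 5)*(h^4 - 5*h^3 - 13*h^2 + 77*h - 60) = (h - 5)*(h - 1)*(h^3 - 4*h^2 - 17*h + 60) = (h - 5)*(h - 3)*(h - 1)*(h^2 - h - 20) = (h - 5)^2*(h - 3)*(h - 1)*(h + 4)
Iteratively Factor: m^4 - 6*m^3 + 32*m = (m - 4)*(m^3 - 2*m^2 - 8*m) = m*(m - 4)*(m^2 - 2*m - 8) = m*(m - 4)*(m + 2)*(m - 4)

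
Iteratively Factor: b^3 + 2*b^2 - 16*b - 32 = (b + 2)*(b^2 - 16) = (b - 4)*(b + 2)*(b + 4)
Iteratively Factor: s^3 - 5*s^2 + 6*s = (s - 2)*(s^2 - 3*s) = s*(s - 2)*(s - 3)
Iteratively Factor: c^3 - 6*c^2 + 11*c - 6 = (c - 3)*(c^2 - 3*c + 2) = (c - 3)*(c - 1)*(c - 2)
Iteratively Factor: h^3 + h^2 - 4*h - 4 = (h + 1)*(h^2 - 4) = (h - 2)*(h + 1)*(h + 2)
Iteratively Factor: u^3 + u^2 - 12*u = (u + 4)*(u^2 - 3*u) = u*(u + 4)*(u - 3)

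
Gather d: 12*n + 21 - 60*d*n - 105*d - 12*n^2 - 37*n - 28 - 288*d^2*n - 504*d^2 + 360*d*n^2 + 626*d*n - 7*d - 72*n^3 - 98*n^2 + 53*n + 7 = d^2*(-288*n - 504) + d*(360*n^2 + 566*n - 112) - 72*n^3 - 110*n^2 + 28*n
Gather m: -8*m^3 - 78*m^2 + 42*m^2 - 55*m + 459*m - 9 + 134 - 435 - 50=-8*m^3 - 36*m^2 + 404*m - 360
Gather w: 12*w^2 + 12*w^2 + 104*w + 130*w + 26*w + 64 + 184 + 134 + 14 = 24*w^2 + 260*w + 396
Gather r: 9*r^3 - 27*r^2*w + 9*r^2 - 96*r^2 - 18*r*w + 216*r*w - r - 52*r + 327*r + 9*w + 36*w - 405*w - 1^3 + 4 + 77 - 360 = 9*r^3 + r^2*(-27*w - 87) + r*(198*w + 274) - 360*w - 280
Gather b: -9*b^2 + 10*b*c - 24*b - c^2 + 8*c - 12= -9*b^2 + b*(10*c - 24) - c^2 + 8*c - 12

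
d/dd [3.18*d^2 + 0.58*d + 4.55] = 6.36*d + 0.58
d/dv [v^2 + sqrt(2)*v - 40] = 2*v + sqrt(2)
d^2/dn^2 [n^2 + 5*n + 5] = 2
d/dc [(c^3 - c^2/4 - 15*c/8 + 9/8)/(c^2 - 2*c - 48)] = (8*c^4 - 32*c^3 - 1133*c^2 + 174*c + 738)/(8*(c^4 - 4*c^3 - 92*c^2 + 192*c + 2304))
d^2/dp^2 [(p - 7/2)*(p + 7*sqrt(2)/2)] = 2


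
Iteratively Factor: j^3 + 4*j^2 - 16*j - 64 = (j + 4)*(j^2 - 16) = (j + 4)^2*(j - 4)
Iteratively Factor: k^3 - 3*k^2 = (k)*(k^2 - 3*k) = k*(k - 3)*(k)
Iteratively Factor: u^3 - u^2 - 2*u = (u)*(u^2 - u - 2) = u*(u + 1)*(u - 2)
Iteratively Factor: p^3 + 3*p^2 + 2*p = (p + 1)*(p^2 + 2*p) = (p + 1)*(p + 2)*(p)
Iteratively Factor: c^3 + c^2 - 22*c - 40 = (c - 5)*(c^2 + 6*c + 8) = (c - 5)*(c + 2)*(c + 4)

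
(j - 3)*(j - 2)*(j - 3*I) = j^3 - 5*j^2 - 3*I*j^2 + 6*j + 15*I*j - 18*I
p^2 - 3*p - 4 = (p - 4)*(p + 1)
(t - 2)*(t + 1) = t^2 - t - 2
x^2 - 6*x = x*(x - 6)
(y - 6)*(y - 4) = y^2 - 10*y + 24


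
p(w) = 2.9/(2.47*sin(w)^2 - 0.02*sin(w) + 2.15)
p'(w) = 2.9*(-4.94*sin(w)*cos(w) + 0.02*cos(w))/(2.47*sin(w)^2 - 0.02*sin(w) + 2.15)^2 = (0.058 - 14.326*sin(w))*cos(w)/(2.47*sin(w)^2 - 0.02*sin(w) + 2.15)^2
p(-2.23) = 0.78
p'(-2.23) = -0.51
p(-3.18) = 1.35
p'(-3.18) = 0.11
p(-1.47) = 0.63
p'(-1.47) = 0.07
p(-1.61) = 0.63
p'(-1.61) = -0.03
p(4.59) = 0.63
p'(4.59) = -0.08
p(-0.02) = 1.35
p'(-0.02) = 0.07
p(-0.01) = 1.35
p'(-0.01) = 0.04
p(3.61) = 1.09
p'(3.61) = -0.82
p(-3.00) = 1.32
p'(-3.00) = -0.42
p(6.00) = 1.23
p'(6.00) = 0.71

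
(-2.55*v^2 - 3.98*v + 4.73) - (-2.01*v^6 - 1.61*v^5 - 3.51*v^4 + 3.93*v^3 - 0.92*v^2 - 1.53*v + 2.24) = 2.01*v^6 + 1.61*v^5 + 3.51*v^4 - 3.93*v^3 - 1.63*v^2 - 2.45*v + 2.49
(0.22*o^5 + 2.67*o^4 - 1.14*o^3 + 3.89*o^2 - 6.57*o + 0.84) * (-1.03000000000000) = -0.2266*o^5 - 2.7501*o^4 + 1.1742*o^3 - 4.0067*o^2 + 6.7671*o - 0.8652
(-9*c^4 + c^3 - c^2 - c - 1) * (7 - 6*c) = 54*c^5 - 69*c^4 + 13*c^3 - c^2 - c - 7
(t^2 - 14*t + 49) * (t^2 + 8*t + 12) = t^4 - 6*t^3 - 51*t^2 + 224*t + 588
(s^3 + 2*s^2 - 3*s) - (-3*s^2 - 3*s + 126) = s^3 + 5*s^2 - 126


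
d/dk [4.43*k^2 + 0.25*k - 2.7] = 8.86*k + 0.25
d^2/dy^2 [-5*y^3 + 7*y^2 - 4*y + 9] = 14 - 30*y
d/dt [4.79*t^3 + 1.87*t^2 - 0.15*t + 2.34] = 14.37*t^2 + 3.74*t - 0.15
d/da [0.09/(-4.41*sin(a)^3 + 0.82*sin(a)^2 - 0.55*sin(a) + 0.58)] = (1.1907*sin(a)^2 - 0.1476*sin(a) + 0.0495)*cos(a)/(4.41*sin(a)^3 - 0.82*sin(a)^2 + 0.55*sin(a) - 0.58)^2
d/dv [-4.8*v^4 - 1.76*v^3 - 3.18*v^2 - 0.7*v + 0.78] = -19.2*v^3 - 5.28*v^2 - 6.36*v - 0.7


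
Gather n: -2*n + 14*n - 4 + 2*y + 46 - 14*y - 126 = 12*n - 12*y - 84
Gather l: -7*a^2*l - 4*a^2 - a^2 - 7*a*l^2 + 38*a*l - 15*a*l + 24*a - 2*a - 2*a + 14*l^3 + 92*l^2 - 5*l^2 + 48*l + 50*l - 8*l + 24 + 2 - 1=-5*a^2 + 20*a + 14*l^3 + l^2*(87 - 7*a) + l*(-7*a^2 + 23*a + 90) + 25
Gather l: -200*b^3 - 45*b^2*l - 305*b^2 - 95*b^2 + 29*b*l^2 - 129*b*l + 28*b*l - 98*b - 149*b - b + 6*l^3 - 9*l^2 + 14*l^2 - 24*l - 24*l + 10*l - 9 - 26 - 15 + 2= -200*b^3 - 400*b^2 - 248*b + 6*l^3 + l^2*(29*b + 5) + l*(-45*b^2 - 101*b - 38) - 48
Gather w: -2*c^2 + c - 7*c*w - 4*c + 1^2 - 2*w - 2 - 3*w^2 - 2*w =-2*c^2 - 3*c - 3*w^2 + w*(-7*c - 4) - 1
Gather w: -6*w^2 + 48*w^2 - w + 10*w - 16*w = 42*w^2 - 7*w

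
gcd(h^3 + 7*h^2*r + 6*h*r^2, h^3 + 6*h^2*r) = h^2 + 6*h*r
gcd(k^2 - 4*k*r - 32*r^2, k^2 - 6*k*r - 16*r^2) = -k + 8*r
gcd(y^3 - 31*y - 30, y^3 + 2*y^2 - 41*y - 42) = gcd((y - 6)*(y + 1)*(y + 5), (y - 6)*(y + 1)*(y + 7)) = y^2 - 5*y - 6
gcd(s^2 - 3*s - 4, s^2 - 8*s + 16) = s - 4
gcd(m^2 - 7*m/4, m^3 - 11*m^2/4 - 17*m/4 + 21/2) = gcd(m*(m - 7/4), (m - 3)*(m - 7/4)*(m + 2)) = m - 7/4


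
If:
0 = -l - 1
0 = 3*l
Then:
No Solution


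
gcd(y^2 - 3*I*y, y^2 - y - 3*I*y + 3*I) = y - 3*I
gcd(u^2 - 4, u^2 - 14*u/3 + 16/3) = u - 2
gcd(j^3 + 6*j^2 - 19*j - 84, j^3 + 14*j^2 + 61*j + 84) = j^2 + 10*j + 21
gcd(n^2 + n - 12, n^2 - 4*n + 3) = n - 3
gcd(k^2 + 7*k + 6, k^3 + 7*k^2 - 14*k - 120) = k + 6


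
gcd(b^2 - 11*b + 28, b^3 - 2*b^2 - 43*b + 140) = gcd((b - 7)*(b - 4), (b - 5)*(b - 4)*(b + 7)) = b - 4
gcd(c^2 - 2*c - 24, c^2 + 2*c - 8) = c + 4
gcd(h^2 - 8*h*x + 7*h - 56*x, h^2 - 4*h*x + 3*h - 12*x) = 1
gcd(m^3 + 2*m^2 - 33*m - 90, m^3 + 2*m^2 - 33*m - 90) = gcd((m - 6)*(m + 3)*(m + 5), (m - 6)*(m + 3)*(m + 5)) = m^3 + 2*m^2 - 33*m - 90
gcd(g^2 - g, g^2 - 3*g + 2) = g - 1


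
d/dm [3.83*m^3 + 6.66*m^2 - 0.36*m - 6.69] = 11.49*m^2 + 13.32*m - 0.36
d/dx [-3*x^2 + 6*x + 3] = 6 - 6*x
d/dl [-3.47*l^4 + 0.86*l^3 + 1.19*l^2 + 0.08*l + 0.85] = -13.88*l^3 + 2.58*l^2 + 2.38*l + 0.08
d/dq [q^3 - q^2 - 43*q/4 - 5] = 3*q^2 - 2*q - 43/4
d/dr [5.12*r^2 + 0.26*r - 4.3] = 10.24*r + 0.26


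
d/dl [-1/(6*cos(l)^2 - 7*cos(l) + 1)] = (7 - 12*cos(l))*sin(l)/(6*cos(l)^2 - 7*cos(l) + 1)^2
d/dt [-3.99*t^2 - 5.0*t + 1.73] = -7.98*t - 5.0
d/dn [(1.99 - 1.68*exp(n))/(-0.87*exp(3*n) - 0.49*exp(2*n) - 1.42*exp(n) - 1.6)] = (-2.9232*exp(3*n) + 4.3707*exp(2*n) + 1.9502*exp(n) + 5.5138)*exp(n)/(0.7569*exp(6*n) + 0.8526*exp(5*n) + 2.7109*exp(4*n) + 4.1756*exp(3*n) + 3.5844*exp(2*n) + 4.544*exp(n) + 2.56)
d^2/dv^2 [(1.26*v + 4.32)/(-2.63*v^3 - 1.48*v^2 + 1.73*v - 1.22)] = (-52.291764*v^5 - 387.99864*v^4 - 286.028244*v^3 + 109.672272*v^2 + 163.182816*v - 15.576984)/(18.191447*v^9 + 30.711036*v^8 - 18.616455*v^7 - 11.845466*v^6 + 40.738173*v^5 - 11.999928*v^4 - 12.176369*v^3 + 17.56251*v^2 - 7.724796*v + 1.815848)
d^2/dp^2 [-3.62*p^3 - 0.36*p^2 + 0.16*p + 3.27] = -21.72*p - 0.72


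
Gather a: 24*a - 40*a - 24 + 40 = 16 - 16*a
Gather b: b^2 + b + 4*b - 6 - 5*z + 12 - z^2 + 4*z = b^2 + 5*b - z^2 - z + 6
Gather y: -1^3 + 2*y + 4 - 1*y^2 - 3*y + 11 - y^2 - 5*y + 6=-2*y^2 - 6*y + 20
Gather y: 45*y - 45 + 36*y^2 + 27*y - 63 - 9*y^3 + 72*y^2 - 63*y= -9*y^3 + 108*y^2 + 9*y - 108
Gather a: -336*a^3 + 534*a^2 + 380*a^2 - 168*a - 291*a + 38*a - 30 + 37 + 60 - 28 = -336*a^3 + 914*a^2 - 421*a + 39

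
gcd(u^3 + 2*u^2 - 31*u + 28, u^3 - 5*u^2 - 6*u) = 1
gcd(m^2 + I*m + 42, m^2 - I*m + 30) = m - 6*I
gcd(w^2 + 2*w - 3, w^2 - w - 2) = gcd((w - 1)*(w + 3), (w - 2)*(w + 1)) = 1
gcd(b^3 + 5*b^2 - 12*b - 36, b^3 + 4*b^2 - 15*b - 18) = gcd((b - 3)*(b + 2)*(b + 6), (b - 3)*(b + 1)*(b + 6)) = b^2 + 3*b - 18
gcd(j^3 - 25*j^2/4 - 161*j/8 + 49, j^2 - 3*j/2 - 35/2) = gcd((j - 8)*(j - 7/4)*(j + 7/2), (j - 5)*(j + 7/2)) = j + 7/2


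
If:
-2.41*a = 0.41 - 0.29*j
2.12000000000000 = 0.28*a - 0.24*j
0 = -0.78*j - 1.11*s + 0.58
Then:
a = -1.43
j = -10.51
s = 7.91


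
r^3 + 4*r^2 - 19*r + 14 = (r - 2)*(r - 1)*(r + 7)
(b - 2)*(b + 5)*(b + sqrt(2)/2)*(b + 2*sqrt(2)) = b^4 + 3*b^3 + 5*sqrt(2)*b^3/2 - 8*b^2 + 15*sqrt(2)*b^2/2 - 25*sqrt(2)*b + 6*b - 20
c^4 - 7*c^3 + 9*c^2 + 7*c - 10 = (c - 5)*(c - 2)*(c - 1)*(c + 1)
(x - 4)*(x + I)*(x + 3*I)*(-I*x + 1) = -I*x^4 + 5*x^3 + 4*I*x^3 - 20*x^2 + 7*I*x^2 - 3*x - 28*I*x + 12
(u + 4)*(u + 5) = u^2 + 9*u + 20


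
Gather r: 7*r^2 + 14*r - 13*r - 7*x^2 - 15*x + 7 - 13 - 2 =7*r^2 + r - 7*x^2 - 15*x - 8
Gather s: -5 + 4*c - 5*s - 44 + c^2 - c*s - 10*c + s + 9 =c^2 - 6*c + s*(-c - 4) - 40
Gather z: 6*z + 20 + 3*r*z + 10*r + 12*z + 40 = 10*r + z*(3*r + 18) + 60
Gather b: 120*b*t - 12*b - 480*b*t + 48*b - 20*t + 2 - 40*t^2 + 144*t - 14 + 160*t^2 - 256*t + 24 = b*(36 - 360*t) + 120*t^2 - 132*t + 12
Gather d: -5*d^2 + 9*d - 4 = -5*d^2 + 9*d - 4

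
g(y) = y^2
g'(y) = 2*y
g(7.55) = 57.00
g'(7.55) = 15.10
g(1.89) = 3.57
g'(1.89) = 3.78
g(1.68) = 2.82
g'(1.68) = 3.36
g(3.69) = 13.62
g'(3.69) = 7.38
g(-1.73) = 2.99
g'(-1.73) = -3.46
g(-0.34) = 0.12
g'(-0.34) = -0.68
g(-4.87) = 23.72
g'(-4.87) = -9.74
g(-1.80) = 3.24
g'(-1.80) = -3.60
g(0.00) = 0.00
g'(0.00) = 0.00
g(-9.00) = 81.00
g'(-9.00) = -18.00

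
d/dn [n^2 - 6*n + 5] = 2*n - 6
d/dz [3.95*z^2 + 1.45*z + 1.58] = 7.9*z + 1.45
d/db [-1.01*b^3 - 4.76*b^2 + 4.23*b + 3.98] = -3.03*b^2 - 9.52*b + 4.23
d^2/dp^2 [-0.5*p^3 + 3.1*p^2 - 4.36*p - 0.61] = 6.2 - 3.0*p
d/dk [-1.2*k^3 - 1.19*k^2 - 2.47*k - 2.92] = -3.6*k^2 - 2.38*k - 2.47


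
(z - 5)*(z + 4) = z^2 - z - 20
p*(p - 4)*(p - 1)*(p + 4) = p^4 - p^3 - 16*p^2 + 16*p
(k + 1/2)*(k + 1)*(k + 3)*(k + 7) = k^4 + 23*k^3/2 + 73*k^2/2 + 73*k/2 + 21/2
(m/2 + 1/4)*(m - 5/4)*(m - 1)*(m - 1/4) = m^4/2 - m^3 + 9*m^2/32 + 19*m/64 - 5/64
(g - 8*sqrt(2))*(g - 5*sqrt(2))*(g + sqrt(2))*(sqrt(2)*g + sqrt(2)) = sqrt(2)*g^4 - 24*g^3 + sqrt(2)*g^3 - 24*g^2 + 54*sqrt(2)*g^2 + 54*sqrt(2)*g + 160*g + 160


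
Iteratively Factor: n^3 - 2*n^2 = (n)*(n^2 - 2*n) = n^2*(n - 2)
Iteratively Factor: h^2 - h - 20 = (h - 5)*(h + 4)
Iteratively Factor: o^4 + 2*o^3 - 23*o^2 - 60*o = (o)*(o^3 + 2*o^2 - 23*o - 60) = o*(o + 4)*(o^2 - 2*o - 15) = o*(o + 3)*(o + 4)*(o - 5)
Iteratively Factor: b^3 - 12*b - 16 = (b + 2)*(b^2 - 2*b - 8) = (b - 4)*(b + 2)*(b + 2)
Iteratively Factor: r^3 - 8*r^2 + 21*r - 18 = (r - 3)*(r^2 - 5*r + 6) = (r - 3)*(r - 2)*(r - 3)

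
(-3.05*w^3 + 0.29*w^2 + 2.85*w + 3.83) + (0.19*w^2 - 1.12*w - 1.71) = -3.05*w^3 + 0.48*w^2 + 1.73*w + 2.12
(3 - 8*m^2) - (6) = -8*m^2 - 3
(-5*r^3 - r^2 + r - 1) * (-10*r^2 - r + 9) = 50*r^5 + 15*r^4 - 54*r^3 + 10*r - 9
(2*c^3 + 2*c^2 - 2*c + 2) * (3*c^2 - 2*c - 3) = 6*c^5 + 2*c^4 - 16*c^3 + 4*c^2 + 2*c - 6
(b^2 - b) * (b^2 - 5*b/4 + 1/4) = b^4 - 9*b^3/4 + 3*b^2/2 - b/4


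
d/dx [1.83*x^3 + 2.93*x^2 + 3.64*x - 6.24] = 5.49*x^2 + 5.86*x + 3.64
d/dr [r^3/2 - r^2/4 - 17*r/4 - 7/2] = 3*r^2/2 - r/2 - 17/4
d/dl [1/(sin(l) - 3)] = -cos(l)/(sin(l) - 3)^2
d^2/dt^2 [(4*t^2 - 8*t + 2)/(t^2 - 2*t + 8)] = 60*(-3*t^2 + 6*t + 4)/(t^6 - 6*t^5 + 36*t^4 - 104*t^3 + 288*t^2 - 384*t + 512)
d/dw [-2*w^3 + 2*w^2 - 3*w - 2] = -6*w^2 + 4*w - 3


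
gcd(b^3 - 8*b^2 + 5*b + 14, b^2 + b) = b + 1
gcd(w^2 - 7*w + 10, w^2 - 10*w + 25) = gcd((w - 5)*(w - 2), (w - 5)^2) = w - 5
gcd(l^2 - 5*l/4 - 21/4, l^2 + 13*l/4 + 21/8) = l + 7/4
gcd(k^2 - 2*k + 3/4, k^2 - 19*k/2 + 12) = k - 3/2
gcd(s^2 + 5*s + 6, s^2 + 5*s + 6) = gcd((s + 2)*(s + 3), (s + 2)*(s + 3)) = s^2 + 5*s + 6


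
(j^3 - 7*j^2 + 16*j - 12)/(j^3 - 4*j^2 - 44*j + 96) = (j^2 - 5*j + 6)/(j^2 - 2*j - 48)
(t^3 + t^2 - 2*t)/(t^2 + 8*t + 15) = t*(t^2 + t - 2)/(t^2 + 8*t + 15)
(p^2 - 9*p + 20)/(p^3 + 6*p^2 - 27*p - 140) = (p - 4)/(p^2 + 11*p + 28)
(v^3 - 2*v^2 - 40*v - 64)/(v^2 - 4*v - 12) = (v^2 - 4*v - 32)/(v - 6)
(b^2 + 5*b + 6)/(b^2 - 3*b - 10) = (b + 3)/(b - 5)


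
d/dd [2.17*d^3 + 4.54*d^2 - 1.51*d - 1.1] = 6.51*d^2 + 9.08*d - 1.51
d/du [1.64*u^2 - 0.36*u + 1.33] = 3.28*u - 0.36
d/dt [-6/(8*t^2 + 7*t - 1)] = 6*(16*t + 7)/(8*t^2 + 7*t - 1)^2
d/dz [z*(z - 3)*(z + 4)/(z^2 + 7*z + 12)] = (z^2 + 6*z - 9)/(z^2 + 6*z + 9)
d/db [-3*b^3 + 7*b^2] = b*(14 - 9*b)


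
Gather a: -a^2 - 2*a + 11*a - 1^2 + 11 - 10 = -a^2 + 9*a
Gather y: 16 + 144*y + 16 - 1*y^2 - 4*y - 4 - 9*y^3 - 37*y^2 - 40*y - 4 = -9*y^3 - 38*y^2 + 100*y + 24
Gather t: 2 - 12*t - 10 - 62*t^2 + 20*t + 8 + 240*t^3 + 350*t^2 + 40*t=240*t^3 + 288*t^2 + 48*t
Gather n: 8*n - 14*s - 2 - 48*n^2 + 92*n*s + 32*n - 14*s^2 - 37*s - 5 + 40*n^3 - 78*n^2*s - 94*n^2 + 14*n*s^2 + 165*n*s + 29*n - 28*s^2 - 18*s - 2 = 40*n^3 + n^2*(-78*s - 142) + n*(14*s^2 + 257*s + 69) - 42*s^2 - 69*s - 9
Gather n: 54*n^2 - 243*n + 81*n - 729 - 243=54*n^2 - 162*n - 972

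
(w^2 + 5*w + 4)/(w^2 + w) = (w + 4)/w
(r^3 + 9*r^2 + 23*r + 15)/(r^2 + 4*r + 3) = r + 5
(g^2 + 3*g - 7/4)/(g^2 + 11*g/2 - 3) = (g + 7/2)/(g + 6)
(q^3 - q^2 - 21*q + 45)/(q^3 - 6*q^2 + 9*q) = (q + 5)/q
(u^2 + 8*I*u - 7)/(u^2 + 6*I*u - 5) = (u + 7*I)/(u + 5*I)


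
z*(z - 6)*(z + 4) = z^3 - 2*z^2 - 24*z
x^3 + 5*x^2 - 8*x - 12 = (x - 2)*(x + 1)*(x + 6)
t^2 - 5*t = t*(t - 5)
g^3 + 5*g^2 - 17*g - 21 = (g - 3)*(g + 1)*(g + 7)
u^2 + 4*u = u*(u + 4)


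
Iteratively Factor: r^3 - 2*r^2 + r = (r - 1)*(r^2 - r) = r*(r - 1)*(r - 1)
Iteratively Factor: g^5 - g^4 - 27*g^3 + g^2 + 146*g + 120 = (g - 3)*(g^4 + 2*g^3 - 21*g^2 - 62*g - 40) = (g - 3)*(g + 1)*(g^3 + g^2 - 22*g - 40) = (g - 3)*(g + 1)*(g + 4)*(g^2 - 3*g - 10) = (g - 5)*(g - 3)*(g + 1)*(g + 4)*(g + 2)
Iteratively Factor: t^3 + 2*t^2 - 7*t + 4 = (t - 1)*(t^2 + 3*t - 4) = (t - 1)*(t + 4)*(t - 1)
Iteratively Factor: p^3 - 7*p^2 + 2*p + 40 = (p + 2)*(p^2 - 9*p + 20) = (p - 4)*(p + 2)*(p - 5)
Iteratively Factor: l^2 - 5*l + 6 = (l - 3)*(l - 2)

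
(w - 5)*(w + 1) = w^2 - 4*w - 5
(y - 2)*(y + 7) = y^2 + 5*y - 14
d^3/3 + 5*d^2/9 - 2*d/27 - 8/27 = (d/3 + 1/3)*(d - 2/3)*(d + 4/3)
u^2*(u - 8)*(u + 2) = u^4 - 6*u^3 - 16*u^2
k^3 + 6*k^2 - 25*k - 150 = (k - 5)*(k + 5)*(k + 6)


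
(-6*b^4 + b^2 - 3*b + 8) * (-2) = 12*b^4 - 2*b^2 + 6*b - 16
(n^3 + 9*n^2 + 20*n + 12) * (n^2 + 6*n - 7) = n^5 + 15*n^4 + 67*n^3 + 69*n^2 - 68*n - 84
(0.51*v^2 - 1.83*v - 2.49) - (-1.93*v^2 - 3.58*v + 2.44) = 2.44*v^2 + 1.75*v - 4.93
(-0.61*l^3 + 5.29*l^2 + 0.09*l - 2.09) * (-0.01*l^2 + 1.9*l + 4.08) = 0.0061*l^5 - 1.2119*l^4 + 7.5613*l^3 + 21.7751*l^2 - 3.6038*l - 8.5272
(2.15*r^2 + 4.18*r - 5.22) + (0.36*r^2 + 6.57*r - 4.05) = 2.51*r^2 + 10.75*r - 9.27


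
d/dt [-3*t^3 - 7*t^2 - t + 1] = -9*t^2 - 14*t - 1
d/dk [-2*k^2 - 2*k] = -4*k - 2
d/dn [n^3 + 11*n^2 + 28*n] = 3*n^2 + 22*n + 28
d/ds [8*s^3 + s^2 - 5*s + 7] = 24*s^2 + 2*s - 5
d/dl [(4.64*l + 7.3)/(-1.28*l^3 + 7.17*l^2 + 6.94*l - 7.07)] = (11.8784*l^3 - 5.2368*l^2 - 104.682*l - 83.4668)/(1.6384*l^6 - 18.3552*l^5 + 33.6425*l^4 + 117.6188*l^3 - 53.2202*l^2 - 98.1316*l + 49.9849)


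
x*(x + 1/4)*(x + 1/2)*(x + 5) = x^4 + 23*x^3/4 + 31*x^2/8 + 5*x/8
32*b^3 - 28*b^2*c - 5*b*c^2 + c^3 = (-8*b + c)*(-b + c)*(4*b + c)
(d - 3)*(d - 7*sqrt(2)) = d^2 - 7*sqrt(2)*d - 3*d + 21*sqrt(2)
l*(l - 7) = l^2 - 7*l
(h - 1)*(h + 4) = h^2 + 3*h - 4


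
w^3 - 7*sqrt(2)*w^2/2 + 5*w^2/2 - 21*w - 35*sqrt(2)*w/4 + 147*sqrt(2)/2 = (w - 7/2)*(w + 6)*(w - 7*sqrt(2)/2)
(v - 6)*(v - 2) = v^2 - 8*v + 12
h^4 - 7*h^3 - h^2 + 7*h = h*(h - 7)*(h - 1)*(h + 1)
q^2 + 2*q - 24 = (q - 4)*(q + 6)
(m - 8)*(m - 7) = m^2 - 15*m + 56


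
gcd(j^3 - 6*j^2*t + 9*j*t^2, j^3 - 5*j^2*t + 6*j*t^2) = -j^2 + 3*j*t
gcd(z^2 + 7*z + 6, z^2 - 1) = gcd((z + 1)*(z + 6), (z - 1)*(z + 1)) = z + 1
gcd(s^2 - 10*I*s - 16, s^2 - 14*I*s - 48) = s - 8*I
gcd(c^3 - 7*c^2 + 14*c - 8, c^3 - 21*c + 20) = c^2 - 5*c + 4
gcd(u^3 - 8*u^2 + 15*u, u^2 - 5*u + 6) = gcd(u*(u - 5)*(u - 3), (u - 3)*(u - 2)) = u - 3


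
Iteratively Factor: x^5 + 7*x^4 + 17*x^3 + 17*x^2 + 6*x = (x + 2)*(x^4 + 5*x^3 + 7*x^2 + 3*x) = x*(x + 2)*(x^3 + 5*x^2 + 7*x + 3) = x*(x + 1)*(x + 2)*(x^2 + 4*x + 3) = x*(x + 1)*(x + 2)*(x + 3)*(x + 1)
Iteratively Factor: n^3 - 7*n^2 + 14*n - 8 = (n - 4)*(n^2 - 3*n + 2) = (n - 4)*(n - 1)*(n - 2)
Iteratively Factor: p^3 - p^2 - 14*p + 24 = (p + 4)*(p^2 - 5*p + 6) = (p - 2)*(p + 4)*(p - 3)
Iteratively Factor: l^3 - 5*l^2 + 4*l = (l)*(l^2 - 5*l + 4) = l*(l - 4)*(l - 1)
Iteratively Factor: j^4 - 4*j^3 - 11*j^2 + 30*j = (j - 5)*(j^3 + j^2 - 6*j) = (j - 5)*(j + 3)*(j^2 - 2*j) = j*(j - 5)*(j + 3)*(j - 2)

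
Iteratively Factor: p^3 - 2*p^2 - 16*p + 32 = (p - 2)*(p^2 - 16) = (p - 4)*(p - 2)*(p + 4)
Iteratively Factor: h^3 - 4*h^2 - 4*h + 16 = (h - 4)*(h^2 - 4) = (h - 4)*(h + 2)*(h - 2)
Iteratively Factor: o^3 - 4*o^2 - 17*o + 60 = (o - 3)*(o^2 - o - 20) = (o - 3)*(o + 4)*(o - 5)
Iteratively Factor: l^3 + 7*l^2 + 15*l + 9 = (l + 3)*(l^2 + 4*l + 3) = (l + 3)^2*(l + 1)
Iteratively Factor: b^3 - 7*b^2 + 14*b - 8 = (b - 1)*(b^2 - 6*b + 8) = (b - 4)*(b - 1)*(b - 2)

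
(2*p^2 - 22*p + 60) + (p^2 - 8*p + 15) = 3*p^2 - 30*p + 75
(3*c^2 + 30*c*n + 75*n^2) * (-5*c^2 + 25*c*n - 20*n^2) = -15*c^4 - 75*c^3*n + 315*c^2*n^2 + 1275*c*n^3 - 1500*n^4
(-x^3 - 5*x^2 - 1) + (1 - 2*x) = -x^3 - 5*x^2 - 2*x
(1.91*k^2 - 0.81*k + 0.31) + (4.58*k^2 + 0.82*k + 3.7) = 6.49*k^2 + 0.0099999999999999*k + 4.01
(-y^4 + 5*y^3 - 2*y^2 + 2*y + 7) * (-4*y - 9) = 4*y^5 - 11*y^4 - 37*y^3 + 10*y^2 - 46*y - 63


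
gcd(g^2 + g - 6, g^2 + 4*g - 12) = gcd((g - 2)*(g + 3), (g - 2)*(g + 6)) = g - 2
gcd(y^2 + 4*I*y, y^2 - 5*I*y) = y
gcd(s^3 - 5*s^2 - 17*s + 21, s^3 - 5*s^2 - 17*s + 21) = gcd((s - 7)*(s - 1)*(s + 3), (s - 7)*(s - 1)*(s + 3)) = s^3 - 5*s^2 - 17*s + 21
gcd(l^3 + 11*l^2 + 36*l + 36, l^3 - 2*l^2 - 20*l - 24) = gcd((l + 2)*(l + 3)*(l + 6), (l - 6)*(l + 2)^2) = l + 2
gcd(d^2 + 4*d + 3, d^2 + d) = d + 1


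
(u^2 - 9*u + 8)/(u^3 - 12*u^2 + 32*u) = (u - 1)/(u*(u - 4))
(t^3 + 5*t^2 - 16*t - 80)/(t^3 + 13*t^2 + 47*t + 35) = (t^2 - 16)/(t^2 + 8*t + 7)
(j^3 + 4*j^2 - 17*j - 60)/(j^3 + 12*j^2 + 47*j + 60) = (j - 4)/(j + 4)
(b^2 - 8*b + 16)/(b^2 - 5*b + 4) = (b - 4)/(b - 1)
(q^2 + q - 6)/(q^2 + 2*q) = (q^2 + q - 6)/(q*(q + 2))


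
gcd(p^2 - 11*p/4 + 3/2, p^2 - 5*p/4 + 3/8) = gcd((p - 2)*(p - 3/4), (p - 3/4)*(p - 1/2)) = p - 3/4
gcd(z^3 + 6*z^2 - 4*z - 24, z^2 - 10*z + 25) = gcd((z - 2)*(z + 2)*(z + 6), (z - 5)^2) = 1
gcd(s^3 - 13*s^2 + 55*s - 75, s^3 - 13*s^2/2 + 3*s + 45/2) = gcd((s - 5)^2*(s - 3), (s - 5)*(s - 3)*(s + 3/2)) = s^2 - 8*s + 15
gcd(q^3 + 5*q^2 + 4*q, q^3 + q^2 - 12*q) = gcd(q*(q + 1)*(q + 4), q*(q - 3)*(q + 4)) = q^2 + 4*q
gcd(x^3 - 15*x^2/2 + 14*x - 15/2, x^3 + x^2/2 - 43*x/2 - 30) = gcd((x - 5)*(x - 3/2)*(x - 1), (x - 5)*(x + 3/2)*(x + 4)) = x - 5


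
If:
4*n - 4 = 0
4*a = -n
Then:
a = -1/4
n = 1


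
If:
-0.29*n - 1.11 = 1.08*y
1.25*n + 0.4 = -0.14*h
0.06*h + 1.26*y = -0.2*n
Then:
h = 16.57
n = -2.18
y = -0.44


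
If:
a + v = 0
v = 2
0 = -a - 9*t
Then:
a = -2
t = 2/9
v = 2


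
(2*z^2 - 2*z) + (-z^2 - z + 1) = z^2 - 3*z + 1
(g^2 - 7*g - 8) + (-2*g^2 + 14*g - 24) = -g^2 + 7*g - 32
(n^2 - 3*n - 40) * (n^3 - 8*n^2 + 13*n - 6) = n^5 - 11*n^4 - 3*n^3 + 275*n^2 - 502*n + 240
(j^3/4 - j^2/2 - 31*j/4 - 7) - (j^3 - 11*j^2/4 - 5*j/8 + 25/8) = -3*j^3/4 + 9*j^2/4 - 57*j/8 - 81/8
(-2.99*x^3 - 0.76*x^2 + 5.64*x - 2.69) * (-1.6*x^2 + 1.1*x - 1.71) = 4.784*x^5 - 2.073*x^4 - 4.7471*x^3 + 11.8076*x^2 - 12.6034*x + 4.5999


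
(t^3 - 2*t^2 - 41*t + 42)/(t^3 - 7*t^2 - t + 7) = (t + 6)/(t + 1)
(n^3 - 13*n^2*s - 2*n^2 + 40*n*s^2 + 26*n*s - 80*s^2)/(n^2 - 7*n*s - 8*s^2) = (n^2 - 5*n*s - 2*n + 10*s)/(n + s)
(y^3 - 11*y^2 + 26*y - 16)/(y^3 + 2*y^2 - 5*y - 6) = (y^2 - 9*y + 8)/(y^2 + 4*y + 3)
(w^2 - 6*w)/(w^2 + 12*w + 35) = w*(w - 6)/(w^2 + 12*w + 35)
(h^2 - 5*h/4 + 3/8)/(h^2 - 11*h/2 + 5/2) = (h - 3/4)/(h - 5)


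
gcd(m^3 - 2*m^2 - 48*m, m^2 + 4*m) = m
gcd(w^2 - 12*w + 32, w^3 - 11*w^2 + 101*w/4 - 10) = w - 8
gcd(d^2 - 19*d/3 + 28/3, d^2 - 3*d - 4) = d - 4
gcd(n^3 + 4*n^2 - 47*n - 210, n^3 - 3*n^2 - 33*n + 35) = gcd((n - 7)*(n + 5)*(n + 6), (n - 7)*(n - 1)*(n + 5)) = n^2 - 2*n - 35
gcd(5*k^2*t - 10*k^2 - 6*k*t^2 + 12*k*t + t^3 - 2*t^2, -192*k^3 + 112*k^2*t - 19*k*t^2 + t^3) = 1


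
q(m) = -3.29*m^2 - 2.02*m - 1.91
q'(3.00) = -21.76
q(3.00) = -37.58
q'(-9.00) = 57.20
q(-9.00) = -250.22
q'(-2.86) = 16.80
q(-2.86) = -23.04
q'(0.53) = -5.51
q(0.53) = -3.90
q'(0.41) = -4.72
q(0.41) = -3.29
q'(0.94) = -8.21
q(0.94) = -6.72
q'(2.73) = -19.98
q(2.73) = -31.94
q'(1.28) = -10.44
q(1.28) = -9.89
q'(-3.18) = 18.90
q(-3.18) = -28.76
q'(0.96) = -8.34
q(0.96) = -6.88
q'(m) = -6.58*m - 2.02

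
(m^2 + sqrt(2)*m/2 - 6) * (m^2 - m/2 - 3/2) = m^4 - m^3/2 + sqrt(2)*m^3/2 - 15*m^2/2 - sqrt(2)*m^2/4 - 3*sqrt(2)*m/4 + 3*m + 9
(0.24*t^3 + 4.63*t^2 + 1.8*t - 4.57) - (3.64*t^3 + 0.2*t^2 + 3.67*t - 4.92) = -3.4*t^3 + 4.43*t^2 - 1.87*t + 0.35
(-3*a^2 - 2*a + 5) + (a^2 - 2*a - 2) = -2*a^2 - 4*a + 3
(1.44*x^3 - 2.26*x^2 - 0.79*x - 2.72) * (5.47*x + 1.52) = 7.8768*x^4 - 10.1734*x^3 - 7.7565*x^2 - 16.0792*x - 4.1344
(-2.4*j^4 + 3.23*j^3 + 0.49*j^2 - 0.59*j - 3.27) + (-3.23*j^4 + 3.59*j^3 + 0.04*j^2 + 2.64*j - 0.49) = -5.63*j^4 + 6.82*j^3 + 0.53*j^2 + 2.05*j - 3.76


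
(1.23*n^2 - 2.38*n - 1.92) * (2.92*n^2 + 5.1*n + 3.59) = 3.5916*n^4 - 0.6766*n^3 - 13.3287*n^2 - 18.3362*n - 6.8928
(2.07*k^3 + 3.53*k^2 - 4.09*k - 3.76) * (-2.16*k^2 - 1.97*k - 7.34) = -4.4712*k^5 - 11.7027*k^4 - 13.3135*k^3 - 9.7313*k^2 + 37.4278*k + 27.5984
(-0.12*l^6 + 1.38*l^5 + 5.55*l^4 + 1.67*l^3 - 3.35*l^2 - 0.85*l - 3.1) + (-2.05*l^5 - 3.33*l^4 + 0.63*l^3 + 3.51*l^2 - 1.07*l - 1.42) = -0.12*l^6 - 0.67*l^5 + 2.22*l^4 + 2.3*l^3 + 0.16*l^2 - 1.92*l - 4.52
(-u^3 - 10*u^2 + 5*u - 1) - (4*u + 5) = -u^3 - 10*u^2 + u - 6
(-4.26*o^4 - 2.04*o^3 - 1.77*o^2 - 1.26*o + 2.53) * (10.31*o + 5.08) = -43.9206*o^5 - 42.6732*o^4 - 28.6119*o^3 - 21.9822*o^2 + 19.6835*o + 12.8524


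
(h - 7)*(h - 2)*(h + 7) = h^3 - 2*h^2 - 49*h + 98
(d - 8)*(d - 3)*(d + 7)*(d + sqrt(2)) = d^4 - 4*d^3 + sqrt(2)*d^3 - 53*d^2 - 4*sqrt(2)*d^2 - 53*sqrt(2)*d + 168*d + 168*sqrt(2)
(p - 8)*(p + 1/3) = p^2 - 23*p/3 - 8/3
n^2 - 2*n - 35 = (n - 7)*(n + 5)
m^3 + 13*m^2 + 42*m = m*(m + 6)*(m + 7)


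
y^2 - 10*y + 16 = (y - 8)*(y - 2)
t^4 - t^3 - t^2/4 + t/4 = t*(t - 1)*(t - 1/2)*(t + 1/2)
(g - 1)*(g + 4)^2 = g^3 + 7*g^2 + 8*g - 16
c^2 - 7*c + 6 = (c - 6)*(c - 1)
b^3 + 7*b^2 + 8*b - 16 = (b - 1)*(b + 4)^2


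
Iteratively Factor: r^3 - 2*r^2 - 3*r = (r + 1)*(r^2 - 3*r) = r*(r + 1)*(r - 3)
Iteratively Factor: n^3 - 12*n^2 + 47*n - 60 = (n - 3)*(n^2 - 9*n + 20) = (n - 5)*(n - 3)*(n - 4)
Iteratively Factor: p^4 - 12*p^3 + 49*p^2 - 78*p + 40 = (p - 2)*(p^3 - 10*p^2 + 29*p - 20) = (p - 5)*(p - 2)*(p^2 - 5*p + 4) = (p - 5)*(p - 2)*(p - 1)*(p - 4)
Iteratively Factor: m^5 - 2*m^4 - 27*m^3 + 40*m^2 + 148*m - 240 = (m - 2)*(m^4 - 27*m^2 - 14*m + 120) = (m - 2)*(m + 3)*(m^3 - 3*m^2 - 18*m + 40) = (m - 5)*(m - 2)*(m + 3)*(m^2 + 2*m - 8) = (m - 5)*(m - 2)^2*(m + 3)*(m + 4)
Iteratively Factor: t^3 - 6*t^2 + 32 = (t - 4)*(t^2 - 2*t - 8) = (t - 4)^2*(t + 2)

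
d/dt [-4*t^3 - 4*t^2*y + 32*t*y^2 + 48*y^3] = -12*t^2 - 8*t*y + 32*y^2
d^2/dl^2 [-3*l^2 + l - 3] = -6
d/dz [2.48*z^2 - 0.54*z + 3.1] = 4.96*z - 0.54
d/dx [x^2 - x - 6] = 2*x - 1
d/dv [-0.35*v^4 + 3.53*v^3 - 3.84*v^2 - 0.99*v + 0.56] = -1.4*v^3 + 10.59*v^2 - 7.68*v - 0.99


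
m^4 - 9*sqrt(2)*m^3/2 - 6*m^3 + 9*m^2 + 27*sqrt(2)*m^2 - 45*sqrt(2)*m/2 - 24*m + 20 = (m - 5)*(m - 1)*(m - 4*sqrt(2))*(m - sqrt(2)/2)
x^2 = x^2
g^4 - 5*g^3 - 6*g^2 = g^2*(g - 6)*(g + 1)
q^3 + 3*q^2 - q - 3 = (q - 1)*(q + 1)*(q + 3)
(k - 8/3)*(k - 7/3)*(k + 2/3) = k^3 - 13*k^2/3 + 26*k/9 + 112/27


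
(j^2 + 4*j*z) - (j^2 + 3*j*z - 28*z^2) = j*z + 28*z^2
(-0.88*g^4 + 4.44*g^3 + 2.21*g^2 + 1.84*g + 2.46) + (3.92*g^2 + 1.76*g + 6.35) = -0.88*g^4 + 4.44*g^3 + 6.13*g^2 + 3.6*g + 8.81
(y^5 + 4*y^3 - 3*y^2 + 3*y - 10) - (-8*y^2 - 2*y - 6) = y^5 + 4*y^3 + 5*y^2 + 5*y - 4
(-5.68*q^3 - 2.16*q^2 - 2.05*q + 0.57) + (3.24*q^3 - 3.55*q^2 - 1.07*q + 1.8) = -2.44*q^3 - 5.71*q^2 - 3.12*q + 2.37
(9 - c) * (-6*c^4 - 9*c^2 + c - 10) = 6*c^5 - 54*c^4 + 9*c^3 - 82*c^2 + 19*c - 90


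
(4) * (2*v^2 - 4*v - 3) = 8*v^2 - 16*v - 12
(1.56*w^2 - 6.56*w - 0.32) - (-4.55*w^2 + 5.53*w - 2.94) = 6.11*w^2 - 12.09*w + 2.62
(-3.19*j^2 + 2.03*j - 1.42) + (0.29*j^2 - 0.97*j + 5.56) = -2.9*j^2 + 1.06*j + 4.14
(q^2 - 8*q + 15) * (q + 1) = q^3 - 7*q^2 + 7*q + 15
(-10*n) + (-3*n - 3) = -13*n - 3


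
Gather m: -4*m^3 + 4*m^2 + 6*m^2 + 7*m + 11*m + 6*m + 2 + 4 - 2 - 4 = -4*m^3 + 10*m^2 + 24*m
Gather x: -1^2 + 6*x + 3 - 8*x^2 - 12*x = -8*x^2 - 6*x + 2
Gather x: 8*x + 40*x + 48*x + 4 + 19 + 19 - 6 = 96*x + 36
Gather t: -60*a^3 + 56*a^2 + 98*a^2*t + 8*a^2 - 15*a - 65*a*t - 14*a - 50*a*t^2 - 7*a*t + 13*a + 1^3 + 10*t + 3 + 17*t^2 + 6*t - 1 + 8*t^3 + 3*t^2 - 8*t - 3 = -60*a^3 + 64*a^2 - 16*a + 8*t^3 + t^2*(20 - 50*a) + t*(98*a^2 - 72*a + 8)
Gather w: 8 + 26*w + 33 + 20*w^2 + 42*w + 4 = 20*w^2 + 68*w + 45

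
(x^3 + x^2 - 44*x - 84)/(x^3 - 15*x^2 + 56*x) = (x^2 + 8*x + 12)/(x*(x - 8))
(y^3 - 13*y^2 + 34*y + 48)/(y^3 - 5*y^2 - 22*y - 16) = (y - 6)/(y + 2)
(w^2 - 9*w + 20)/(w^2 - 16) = (w - 5)/(w + 4)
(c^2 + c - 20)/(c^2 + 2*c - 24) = (c + 5)/(c + 6)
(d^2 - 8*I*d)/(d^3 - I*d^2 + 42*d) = (d - 8*I)/(d^2 - I*d + 42)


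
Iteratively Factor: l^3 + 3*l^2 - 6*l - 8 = (l + 1)*(l^2 + 2*l - 8) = (l - 2)*(l + 1)*(l + 4)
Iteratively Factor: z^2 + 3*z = (z + 3)*(z)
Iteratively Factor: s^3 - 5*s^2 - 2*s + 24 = (s + 2)*(s^2 - 7*s + 12) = (s - 4)*(s + 2)*(s - 3)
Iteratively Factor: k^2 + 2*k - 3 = (k + 3)*(k - 1)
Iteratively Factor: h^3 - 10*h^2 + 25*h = (h - 5)*(h^2 - 5*h) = (h - 5)^2*(h)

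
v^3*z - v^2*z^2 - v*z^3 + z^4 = z*(-v + z)^2*(v + z)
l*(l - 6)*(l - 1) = l^3 - 7*l^2 + 6*l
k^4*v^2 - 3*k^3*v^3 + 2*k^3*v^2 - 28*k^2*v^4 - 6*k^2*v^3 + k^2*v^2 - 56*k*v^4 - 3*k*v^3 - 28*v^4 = (k - 7*v)*(k + 4*v)*(k*v + v)^2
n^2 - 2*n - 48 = (n - 8)*(n + 6)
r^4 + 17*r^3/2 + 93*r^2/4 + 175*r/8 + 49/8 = (r + 1/2)*(r + 1)*(r + 7/2)^2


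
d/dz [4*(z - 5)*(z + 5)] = 8*z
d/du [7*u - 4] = 7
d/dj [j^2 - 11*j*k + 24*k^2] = 2*j - 11*k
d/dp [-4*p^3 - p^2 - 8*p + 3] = -12*p^2 - 2*p - 8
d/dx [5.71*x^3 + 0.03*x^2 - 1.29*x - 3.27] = 17.13*x^2 + 0.06*x - 1.29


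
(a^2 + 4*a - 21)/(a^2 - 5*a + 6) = (a + 7)/(a - 2)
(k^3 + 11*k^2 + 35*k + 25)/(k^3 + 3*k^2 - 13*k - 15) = (k + 5)/(k - 3)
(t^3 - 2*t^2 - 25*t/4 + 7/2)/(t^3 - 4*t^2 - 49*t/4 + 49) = (2*t^2 + 3*t - 2)/(2*t^2 - t - 28)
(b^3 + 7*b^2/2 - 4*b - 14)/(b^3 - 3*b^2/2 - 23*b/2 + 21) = (b + 2)/(b - 3)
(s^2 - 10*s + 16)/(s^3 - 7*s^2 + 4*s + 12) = (s - 8)/(s^2 - 5*s - 6)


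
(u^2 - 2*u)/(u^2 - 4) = u/(u + 2)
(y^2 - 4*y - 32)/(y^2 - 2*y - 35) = (-y^2 + 4*y + 32)/(-y^2 + 2*y + 35)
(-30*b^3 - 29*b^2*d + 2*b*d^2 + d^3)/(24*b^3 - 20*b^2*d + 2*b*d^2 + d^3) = (-5*b^2 - 4*b*d + d^2)/(4*b^2 - 4*b*d + d^2)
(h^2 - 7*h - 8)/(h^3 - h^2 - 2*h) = (h - 8)/(h*(h - 2))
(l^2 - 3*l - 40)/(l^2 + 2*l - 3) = (l^2 - 3*l - 40)/(l^2 + 2*l - 3)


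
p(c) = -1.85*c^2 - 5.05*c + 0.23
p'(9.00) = -38.35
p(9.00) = -195.07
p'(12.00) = -49.45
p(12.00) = -326.77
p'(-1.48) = 0.43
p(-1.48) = 3.65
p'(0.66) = -7.49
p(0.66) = -3.91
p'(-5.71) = 16.08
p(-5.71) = -31.25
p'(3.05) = -16.34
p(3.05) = -32.38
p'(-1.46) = 0.35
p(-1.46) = 3.66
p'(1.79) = -11.67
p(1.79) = -14.74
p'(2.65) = -14.86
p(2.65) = -26.14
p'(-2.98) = 5.98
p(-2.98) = -1.15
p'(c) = -3.7*c - 5.05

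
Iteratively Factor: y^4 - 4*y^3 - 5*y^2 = (y)*(y^3 - 4*y^2 - 5*y) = y^2*(y^2 - 4*y - 5) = y^2*(y - 5)*(y + 1)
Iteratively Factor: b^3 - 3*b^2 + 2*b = (b)*(b^2 - 3*b + 2) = b*(b - 1)*(b - 2)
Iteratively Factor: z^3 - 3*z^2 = (z)*(z^2 - 3*z) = z^2*(z - 3)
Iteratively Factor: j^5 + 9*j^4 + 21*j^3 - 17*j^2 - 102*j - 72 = (j - 2)*(j^4 + 11*j^3 + 43*j^2 + 69*j + 36) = (j - 2)*(j + 3)*(j^3 + 8*j^2 + 19*j + 12) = (j - 2)*(j + 3)^2*(j^2 + 5*j + 4) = (j - 2)*(j + 1)*(j + 3)^2*(j + 4)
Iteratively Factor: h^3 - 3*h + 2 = (h + 2)*(h^2 - 2*h + 1) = (h - 1)*(h + 2)*(h - 1)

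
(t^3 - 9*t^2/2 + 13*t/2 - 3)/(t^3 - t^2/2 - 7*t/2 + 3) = (t - 2)/(t + 2)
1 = 1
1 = 1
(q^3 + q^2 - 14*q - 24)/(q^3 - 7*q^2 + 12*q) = (q^2 + 5*q + 6)/(q*(q - 3))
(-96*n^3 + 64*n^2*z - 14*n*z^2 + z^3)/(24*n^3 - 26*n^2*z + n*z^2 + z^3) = (24*n^2 - 10*n*z + z^2)/(-6*n^2 + 5*n*z + z^2)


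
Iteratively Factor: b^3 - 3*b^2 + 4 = (b + 1)*(b^2 - 4*b + 4) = (b - 2)*(b + 1)*(b - 2)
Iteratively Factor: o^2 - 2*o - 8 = (o - 4)*(o + 2)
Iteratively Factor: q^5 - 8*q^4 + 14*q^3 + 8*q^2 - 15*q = (q + 1)*(q^4 - 9*q^3 + 23*q^2 - 15*q) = (q - 3)*(q + 1)*(q^3 - 6*q^2 + 5*q) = q*(q - 3)*(q + 1)*(q^2 - 6*q + 5) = q*(q - 3)*(q - 1)*(q + 1)*(q - 5)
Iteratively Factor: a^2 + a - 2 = (a - 1)*(a + 2)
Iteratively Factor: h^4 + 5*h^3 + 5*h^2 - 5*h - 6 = (h - 1)*(h^3 + 6*h^2 + 11*h + 6) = (h - 1)*(h + 2)*(h^2 + 4*h + 3) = (h - 1)*(h + 1)*(h + 2)*(h + 3)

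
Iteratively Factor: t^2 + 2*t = (t + 2)*(t)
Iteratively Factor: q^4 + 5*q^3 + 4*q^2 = (q)*(q^3 + 5*q^2 + 4*q) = q^2*(q^2 + 5*q + 4) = q^2*(q + 4)*(q + 1)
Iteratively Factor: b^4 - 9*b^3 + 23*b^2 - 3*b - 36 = (b + 1)*(b^3 - 10*b^2 + 33*b - 36) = (b - 3)*(b + 1)*(b^2 - 7*b + 12) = (b - 4)*(b - 3)*(b + 1)*(b - 3)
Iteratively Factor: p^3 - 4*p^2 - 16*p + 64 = (p - 4)*(p^2 - 16) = (p - 4)^2*(p + 4)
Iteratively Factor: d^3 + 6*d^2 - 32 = (d - 2)*(d^2 + 8*d + 16) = (d - 2)*(d + 4)*(d + 4)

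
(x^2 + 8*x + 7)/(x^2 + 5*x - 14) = (x + 1)/(x - 2)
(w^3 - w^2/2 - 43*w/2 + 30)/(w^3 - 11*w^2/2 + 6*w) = (w + 5)/w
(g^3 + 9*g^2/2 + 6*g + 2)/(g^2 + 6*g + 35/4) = 2*(2*g^3 + 9*g^2 + 12*g + 4)/(4*g^2 + 24*g + 35)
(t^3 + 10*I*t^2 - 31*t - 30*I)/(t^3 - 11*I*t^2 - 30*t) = (-t^3 - 10*I*t^2 + 31*t + 30*I)/(t*(-t^2 + 11*I*t + 30))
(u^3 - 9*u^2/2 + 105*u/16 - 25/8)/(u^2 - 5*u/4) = u - 13/4 + 5/(2*u)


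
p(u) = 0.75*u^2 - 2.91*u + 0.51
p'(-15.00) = -25.41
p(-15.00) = 212.91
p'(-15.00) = -25.41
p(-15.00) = 212.91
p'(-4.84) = -10.17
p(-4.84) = 32.16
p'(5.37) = 5.14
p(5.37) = 6.51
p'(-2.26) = -6.30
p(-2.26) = 10.92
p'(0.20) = -2.61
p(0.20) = -0.04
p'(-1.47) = -5.12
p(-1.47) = 6.41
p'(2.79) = 1.28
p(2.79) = -1.77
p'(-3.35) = -7.94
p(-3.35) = 18.68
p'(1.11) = -1.24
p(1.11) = -1.80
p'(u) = 1.5*u - 2.91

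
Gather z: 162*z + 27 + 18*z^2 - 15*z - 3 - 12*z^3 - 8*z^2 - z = -12*z^3 + 10*z^2 + 146*z + 24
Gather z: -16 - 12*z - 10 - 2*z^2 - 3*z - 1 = -2*z^2 - 15*z - 27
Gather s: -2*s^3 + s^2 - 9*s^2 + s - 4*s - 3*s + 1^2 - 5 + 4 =-2*s^3 - 8*s^2 - 6*s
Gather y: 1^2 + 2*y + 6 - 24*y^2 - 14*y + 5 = -24*y^2 - 12*y + 12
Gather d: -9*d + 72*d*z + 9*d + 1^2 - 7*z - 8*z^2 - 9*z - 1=72*d*z - 8*z^2 - 16*z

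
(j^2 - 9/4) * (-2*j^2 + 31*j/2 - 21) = -2*j^4 + 31*j^3/2 - 33*j^2/2 - 279*j/8 + 189/4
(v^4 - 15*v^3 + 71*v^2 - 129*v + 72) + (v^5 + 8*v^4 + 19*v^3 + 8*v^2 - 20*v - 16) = v^5 + 9*v^4 + 4*v^3 + 79*v^2 - 149*v + 56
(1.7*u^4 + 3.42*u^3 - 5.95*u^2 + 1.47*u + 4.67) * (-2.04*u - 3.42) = -3.468*u^5 - 12.7908*u^4 + 0.441600000000001*u^3 + 17.3502*u^2 - 14.5542*u - 15.9714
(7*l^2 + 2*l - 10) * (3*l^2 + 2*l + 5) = 21*l^4 + 20*l^3 + 9*l^2 - 10*l - 50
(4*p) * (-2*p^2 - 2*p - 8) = -8*p^3 - 8*p^2 - 32*p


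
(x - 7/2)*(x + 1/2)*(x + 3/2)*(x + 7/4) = x^4 + x^3/4 - 71*x^2/8 - 217*x/16 - 147/32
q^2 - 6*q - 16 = (q - 8)*(q + 2)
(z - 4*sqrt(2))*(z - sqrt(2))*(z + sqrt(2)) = z^3 - 4*sqrt(2)*z^2 - 2*z + 8*sqrt(2)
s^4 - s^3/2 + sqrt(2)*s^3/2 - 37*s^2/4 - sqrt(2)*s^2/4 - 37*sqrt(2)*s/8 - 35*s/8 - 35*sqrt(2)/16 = (s - 7/2)*(s + 1/2)*(s + 5/2)*(s + sqrt(2)/2)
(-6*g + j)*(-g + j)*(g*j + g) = 6*g^3*j + 6*g^3 - 7*g^2*j^2 - 7*g^2*j + g*j^3 + g*j^2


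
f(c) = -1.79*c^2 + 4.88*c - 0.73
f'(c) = 4.88 - 3.58*c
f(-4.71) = -63.42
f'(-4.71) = 21.74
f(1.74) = 2.34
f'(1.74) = -1.35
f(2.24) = 1.22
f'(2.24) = -3.14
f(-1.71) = -14.31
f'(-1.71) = 11.00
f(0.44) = 1.07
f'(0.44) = 3.30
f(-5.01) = -70.11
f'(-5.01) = 22.82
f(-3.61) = -41.67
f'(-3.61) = 17.80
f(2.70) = -0.60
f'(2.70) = -4.79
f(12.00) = -199.93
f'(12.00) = -38.08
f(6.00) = -35.89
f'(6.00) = -16.60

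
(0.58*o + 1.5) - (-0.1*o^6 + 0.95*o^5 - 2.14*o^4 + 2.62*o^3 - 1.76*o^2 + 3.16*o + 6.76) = 0.1*o^6 - 0.95*o^5 + 2.14*o^4 - 2.62*o^3 + 1.76*o^2 - 2.58*o - 5.26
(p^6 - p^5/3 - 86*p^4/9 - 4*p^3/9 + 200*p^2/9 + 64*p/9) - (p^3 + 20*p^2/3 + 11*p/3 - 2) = p^6 - p^5/3 - 86*p^4/9 - 13*p^3/9 + 140*p^2/9 + 31*p/9 + 2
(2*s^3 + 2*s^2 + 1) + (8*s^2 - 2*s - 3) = 2*s^3 + 10*s^2 - 2*s - 2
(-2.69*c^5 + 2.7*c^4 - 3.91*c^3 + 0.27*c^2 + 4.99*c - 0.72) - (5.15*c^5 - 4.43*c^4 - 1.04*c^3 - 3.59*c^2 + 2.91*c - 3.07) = -7.84*c^5 + 7.13*c^4 - 2.87*c^3 + 3.86*c^2 + 2.08*c + 2.35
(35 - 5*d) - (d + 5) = 30 - 6*d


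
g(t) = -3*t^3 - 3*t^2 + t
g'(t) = -9*t^2 - 6*t + 1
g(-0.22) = -0.33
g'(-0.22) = 1.88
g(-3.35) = 75.77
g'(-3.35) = -79.90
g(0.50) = -0.62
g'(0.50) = -4.25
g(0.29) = -0.04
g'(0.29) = -1.50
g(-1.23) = -0.19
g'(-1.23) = -5.24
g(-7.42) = 1052.97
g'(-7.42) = -449.99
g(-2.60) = 29.85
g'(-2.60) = -44.24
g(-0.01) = -0.01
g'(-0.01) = 1.06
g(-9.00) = 1935.00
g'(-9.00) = -674.00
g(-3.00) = 51.00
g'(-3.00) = -62.00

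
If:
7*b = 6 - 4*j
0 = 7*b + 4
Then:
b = -4/7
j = 5/2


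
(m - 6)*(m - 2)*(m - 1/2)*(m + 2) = m^4 - 13*m^3/2 - m^2 + 26*m - 12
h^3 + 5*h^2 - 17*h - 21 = (h - 3)*(h + 1)*(h + 7)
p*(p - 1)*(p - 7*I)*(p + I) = p^4 - p^3 - 6*I*p^3 + 7*p^2 + 6*I*p^2 - 7*p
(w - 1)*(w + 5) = w^2 + 4*w - 5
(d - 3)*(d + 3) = d^2 - 9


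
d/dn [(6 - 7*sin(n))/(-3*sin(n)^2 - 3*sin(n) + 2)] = (-21*sin(n)^2 + 36*sin(n) + 4)*cos(n)/(3*sin(n)^2 + 3*sin(n) - 2)^2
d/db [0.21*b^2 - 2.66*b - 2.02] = 0.42*b - 2.66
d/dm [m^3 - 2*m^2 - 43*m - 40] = 3*m^2 - 4*m - 43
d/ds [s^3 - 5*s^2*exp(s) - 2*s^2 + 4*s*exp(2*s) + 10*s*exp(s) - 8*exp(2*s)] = -5*s^2*exp(s) + 3*s^2 + 8*s*exp(2*s) - 4*s - 12*exp(2*s) + 10*exp(s)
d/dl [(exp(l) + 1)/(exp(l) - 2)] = -3*exp(l)/(exp(l) - 2)^2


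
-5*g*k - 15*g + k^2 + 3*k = (-5*g + k)*(k + 3)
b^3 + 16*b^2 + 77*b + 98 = (b + 2)*(b + 7)^2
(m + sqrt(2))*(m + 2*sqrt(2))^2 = m^3 + 5*sqrt(2)*m^2 + 16*m + 8*sqrt(2)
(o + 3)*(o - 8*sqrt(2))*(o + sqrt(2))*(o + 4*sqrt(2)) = o^4 - 3*sqrt(2)*o^3 + 3*o^3 - 72*o^2 - 9*sqrt(2)*o^2 - 216*o - 64*sqrt(2)*o - 192*sqrt(2)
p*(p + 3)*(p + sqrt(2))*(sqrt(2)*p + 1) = sqrt(2)*p^4 + 3*p^3 + 3*sqrt(2)*p^3 + sqrt(2)*p^2 + 9*p^2 + 3*sqrt(2)*p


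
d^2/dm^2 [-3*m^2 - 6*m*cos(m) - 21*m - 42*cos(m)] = 6*m*cos(m) + 12*sin(m) + 42*cos(m) - 6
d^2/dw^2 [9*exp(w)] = 9*exp(w)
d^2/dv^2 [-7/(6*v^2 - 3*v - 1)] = 42*(-12*v^2 + 6*v + 3*(4*v - 1)^2 + 2)/(-6*v^2 + 3*v + 1)^3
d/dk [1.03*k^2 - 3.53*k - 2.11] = 2.06*k - 3.53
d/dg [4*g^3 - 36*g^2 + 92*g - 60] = 12*g^2 - 72*g + 92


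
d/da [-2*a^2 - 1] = -4*a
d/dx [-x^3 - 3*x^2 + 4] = 3*x*(-x - 2)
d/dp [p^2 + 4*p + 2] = 2*p + 4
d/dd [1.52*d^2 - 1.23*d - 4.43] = 3.04*d - 1.23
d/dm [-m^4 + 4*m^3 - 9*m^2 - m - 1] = -4*m^3 + 12*m^2 - 18*m - 1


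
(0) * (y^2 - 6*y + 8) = 0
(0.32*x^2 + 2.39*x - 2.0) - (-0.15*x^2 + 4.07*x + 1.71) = 0.47*x^2 - 1.68*x - 3.71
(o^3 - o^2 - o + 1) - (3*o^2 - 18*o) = o^3 - 4*o^2 + 17*o + 1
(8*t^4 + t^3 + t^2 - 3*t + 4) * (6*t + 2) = 48*t^5 + 22*t^4 + 8*t^3 - 16*t^2 + 18*t + 8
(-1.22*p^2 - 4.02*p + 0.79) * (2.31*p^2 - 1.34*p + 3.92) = -2.8182*p^4 - 7.6514*p^3 + 2.4293*p^2 - 16.817*p + 3.0968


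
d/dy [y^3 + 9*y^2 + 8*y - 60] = 3*y^2 + 18*y + 8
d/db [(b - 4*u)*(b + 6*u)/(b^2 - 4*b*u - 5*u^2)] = 2*u*(-3*b^2 + 19*b*u - 53*u^2)/(b^4 - 8*b^3*u + 6*b^2*u^2 + 40*b*u^3 + 25*u^4)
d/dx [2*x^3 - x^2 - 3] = 2*x*(3*x - 1)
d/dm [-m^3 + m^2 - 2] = m*(2 - 3*m)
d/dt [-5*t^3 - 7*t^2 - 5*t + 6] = -15*t^2 - 14*t - 5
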